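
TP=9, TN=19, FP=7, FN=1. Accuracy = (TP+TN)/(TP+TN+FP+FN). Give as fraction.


Accuracy = (TP + TN) / (TP + TN + FP + FN)
TP + TN = 9 + 19 = 28
Total = 9 + 19 + 7 + 1 = 36
Accuracy = 28 / 36 = 7/9

7/9


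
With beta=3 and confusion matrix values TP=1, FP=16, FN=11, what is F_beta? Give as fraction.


P = TP/(TP+FP) = 1/17 = 1/17
R = TP/(TP+FN) = 1/12 = 1/12
beta^2 = 3^2 = 9
(1 + beta^2) = 10
Numerator = (1+beta^2)*P*R = 5/102
Denominator = beta^2*P + R = 9/17 + 1/12 = 125/204
F_beta = 2/25

2/25


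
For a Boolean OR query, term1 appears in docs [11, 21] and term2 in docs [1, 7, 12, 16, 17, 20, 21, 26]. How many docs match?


Boolean OR: find union of posting lists
term1 docs: [11, 21]
term2 docs: [1, 7, 12, 16, 17, 20, 21, 26]
Union: [1, 7, 11, 12, 16, 17, 20, 21, 26]
|union| = 9

9


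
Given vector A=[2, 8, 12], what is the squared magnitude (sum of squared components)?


|A|^2 = sum of squared components
A[0]^2 = 2^2 = 4
A[1]^2 = 8^2 = 64
A[2]^2 = 12^2 = 144
Sum = 4 + 64 + 144 = 212

212


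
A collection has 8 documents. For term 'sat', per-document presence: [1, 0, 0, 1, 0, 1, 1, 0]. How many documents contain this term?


Checking each document for 'sat':
Doc 1: present
Doc 2: absent
Doc 3: absent
Doc 4: present
Doc 5: absent
Doc 6: present
Doc 7: present
Doc 8: absent
df = sum of presences = 1 + 0 + 0 + 1 + 0 + 1 + 1 + 0 = 4

4


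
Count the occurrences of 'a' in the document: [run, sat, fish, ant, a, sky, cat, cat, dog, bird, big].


Document has 11 words
Scanning for 'a':
Found at positions: [4]
Count = 1

1


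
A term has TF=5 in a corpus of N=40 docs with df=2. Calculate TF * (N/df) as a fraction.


TF * (N/df)
= 5 * (40/2)
= 5 * 20
= 100

100


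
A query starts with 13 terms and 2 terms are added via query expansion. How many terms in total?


Original terms: 13
Expansion terms: 2
Total = 13 + 2 = 15

15


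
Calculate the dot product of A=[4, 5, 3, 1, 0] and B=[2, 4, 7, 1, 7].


Dot product = sum of element-wise products
A[0]*B[0] = 4*2 = 8
A[1]*B[1] = 5*4 = 20
A[2]*B[2] = 3*7 = 21
A[3]*B[3] = 1*1 = 1
A[4]*B[4] = 0*7 = 0
Sum = 8 + 20 + 21 + 1 + 0 = 50

50


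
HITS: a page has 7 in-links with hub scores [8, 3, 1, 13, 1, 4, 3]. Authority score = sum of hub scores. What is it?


Authority = sum of hub scores of in-linkers
In-link 1: hub score = 8
In-link 2: hub score = 3
In-link 3: hub score = 1
In-link 4: hub score = 13
In-link 5: hub score = 1
In-link 6: hub score = 4
In-link 7: hub score = 3
Authority = 8 + 3 + 1 + 13 + 1 + 4 + 3 = 33

33


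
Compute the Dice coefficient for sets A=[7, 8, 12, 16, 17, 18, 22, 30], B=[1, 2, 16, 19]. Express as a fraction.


A intersect B = [16]
|A intersect B| = 1
|A| = 8, |B| = 4
Dice = 2*1 / (8+4)
= 2 / 12 = 1/6

1/6


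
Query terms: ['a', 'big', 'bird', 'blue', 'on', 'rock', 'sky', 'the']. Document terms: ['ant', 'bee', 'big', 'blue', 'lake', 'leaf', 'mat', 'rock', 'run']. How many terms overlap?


Query terms: ['a', 'big', 'bird', 'blue', 'on', 'rock', 'sky', 'the']
Document terms: ['ant', 'bee', 'big', 'blue', 'lake', 'leaf', 'mat', 'rock', 'run']
Common terms: ['big', 'blue', 'rock']
Overlap count = 3

3


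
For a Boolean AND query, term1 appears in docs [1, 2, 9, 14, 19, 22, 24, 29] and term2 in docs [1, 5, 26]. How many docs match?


Boolean AND: find intersection of posting lists
term1 docs: [1, 2, 9, 14, 19, 22, 24, 29]
term2 docs: [1, 5, 26]
Intersection: [1]
|intersection| = 1

1


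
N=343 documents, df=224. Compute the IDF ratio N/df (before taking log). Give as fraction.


IDF ratio = N / df
= 343 / 224
= 49/32

49/32


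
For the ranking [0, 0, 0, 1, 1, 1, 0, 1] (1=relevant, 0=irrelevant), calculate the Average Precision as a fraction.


Computing P@k for each relevant position:
Position 1: not relevant
Position 2: not relevant
Position 3: not relevant
Position 4: relevant, P@4 = 1/4 = 1/4
Position 5: relevant, P@5 = 2/5 = 2/5
Position 6: relevant, P@6 = 3/6 = 1/2
Position 7: not relevant
Position 8: relevant, P@8 = 4/8 = 1/2
Sum of P@k = 1/4 + 2/5 + 1/2 + 1/2 = 33/20
AP = 33/20 / 4 = 33/80

33/80


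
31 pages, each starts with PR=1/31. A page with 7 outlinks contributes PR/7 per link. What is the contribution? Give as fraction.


Initial PR = 1/31 = 1/31
Outlinks = 7
Contribution per link = PR / outlinks
= 1/31 / 7
= 1/217

1/217


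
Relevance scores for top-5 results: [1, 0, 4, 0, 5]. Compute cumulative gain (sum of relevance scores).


Cumulative Gain = sum of relevance scores
Position 1: rel=1, running sum=1
Position 2: rel=0, running sum=1
Position 3: rel=4, running sum=5
Position 4: rel=0, running sum=5
Position 5: rel=5, running sum=10
CG = 10

10


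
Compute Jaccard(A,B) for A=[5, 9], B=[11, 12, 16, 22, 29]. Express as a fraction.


A intersect B = []
|A intersect B| = 0
A union B = [5, 9, 11, 12, 16, 22, 29]
|A union B| = 7
Jaccard = 0/7 = 0

0


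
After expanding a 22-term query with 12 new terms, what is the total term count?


Original terms: 22
Expansion terms: 12
Total = 22 + 12 = 34

34


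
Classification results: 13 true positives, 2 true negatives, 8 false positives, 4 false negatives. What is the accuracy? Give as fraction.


Accuracy = (TP + TN) / (TP + TN + FP + FN)
TP + TN = 13 + 2 = 15
Total = 13 + 2 + 8 + 4 = 27
Accuracy = 15 / 27 = 5/9

5/9


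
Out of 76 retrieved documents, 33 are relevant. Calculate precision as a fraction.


Precision = relevant_retrieved / total_retrieved
= 33 / 76
= 33 / (33 + 43)
= 33/76

33/76


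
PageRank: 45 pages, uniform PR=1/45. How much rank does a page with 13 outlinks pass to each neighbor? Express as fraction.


Initial PR = 1/45 = 1/45
Outlinks = 13
Contribution per link = PR / outlinks
= 1/45 / 13
= 1/585

1/585


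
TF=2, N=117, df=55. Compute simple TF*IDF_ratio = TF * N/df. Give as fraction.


TF * (N/df)
= 2 * (117/55)
= 2 * 117/55
= 234/55

234/55


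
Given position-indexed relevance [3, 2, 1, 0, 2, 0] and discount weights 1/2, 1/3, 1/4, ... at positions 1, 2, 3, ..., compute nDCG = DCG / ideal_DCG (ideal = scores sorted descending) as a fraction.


Position discount weights w_i = 1/(i+1) for i=1..6:
Weights = [1/2, 1/3, 1/4, 1/5, 1/6, 1/7]
Actual relevance: [3, 2, 1, 0, 2, 0]
DCG = 3/2 + 2/3 + 1/4 + 0/5 + 2/6 + 0/7 = 11/4
Ideal relevance (sorted desc): [3, 2, 2, 1, 0, 0]
Ideal DCG = 3/2 + 2/3 + 2/4 + 1/5 + 0/6 + 0/7 = 43/15
nDCG = DCG / ideal_DCG = 11/4 / 43/15 = 165/172

165/172


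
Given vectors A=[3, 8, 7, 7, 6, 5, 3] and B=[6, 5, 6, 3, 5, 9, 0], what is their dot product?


Dot product = sum of element-wise products
A[0]*B[0] = 3*6 = 18
A[1]*B[1] = 8*5 = 40
A[2]*B[2] = 7*6 = 42
A[3]*B[3] = 7*3 = 21
A[4]*B[4] = 6*5 = 30
A[5]*B[5] = 5*9 = 45
A[6]*B[6] = 3*0 = 0
Sum = 18 + 40 + 42 + 21 + 30 + 45 + 0 = 196

196


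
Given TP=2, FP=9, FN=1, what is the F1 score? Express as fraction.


F1 = 2 * P * R / (P + R)
P = TP/(TP+FP) = 2/11 = 2/11
R = TP/(TP+FN) = 2/3 = 2/3
2 * P * R = 2 * 2/11 * 2/3 = 8/33
P + R = 2/11 + 2/3 = 28/33
F1 = 8/33 / 28/33 = 2/7

2/7


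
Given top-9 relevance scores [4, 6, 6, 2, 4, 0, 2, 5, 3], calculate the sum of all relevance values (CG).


Cumulative Gain = sum of relevance scores
Position 1: rel=4, running sum=4
Position 2: rel=6, running sum=10
Position 3: rel=6, running sum=16
Position 4: rel=2, running sum=18
Position 5: rel=4, running sum=22
Position 6: rel=0, running sum=22
Position 7: rel=2, running sum=24
Position 8: rel=5, running sum=29
Position 9: rel=3, running sum=32
CG = 32

32


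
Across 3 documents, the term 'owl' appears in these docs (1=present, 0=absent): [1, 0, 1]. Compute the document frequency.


Checking each document for 'owl':
Doc 1: present
Doc 2: absent
Doc 3: present
df = sum of presences = 1 + 0 + 1 = 2

2


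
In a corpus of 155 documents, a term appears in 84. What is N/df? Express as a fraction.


IDF ratio = N / df
= 155 / 84
= 155/84

155/84


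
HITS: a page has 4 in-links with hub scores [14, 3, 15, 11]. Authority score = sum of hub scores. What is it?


Authority = sum of hub scores of in-linkers
In-link 1: hub score = 14
In-link 2: hub score = 3
In-link 3: hub score = 15
In-link 4: hub score = 11
Authority = 14 + 3 + 15 + 11 = 43

43


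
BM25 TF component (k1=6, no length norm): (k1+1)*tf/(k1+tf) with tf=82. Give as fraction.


BM25 TF component = (k1+1)*tf / (k1+tf)
k1 = 6, tf = 82
Numerator = (6+1)*82 = 574
Denominator = 6 + 82 = 88
= 574/88 = 287/44

287/44


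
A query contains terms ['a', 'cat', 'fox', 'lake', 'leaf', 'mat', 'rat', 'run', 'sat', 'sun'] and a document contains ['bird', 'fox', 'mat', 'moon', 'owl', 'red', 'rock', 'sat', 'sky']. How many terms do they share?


Query terms: ['a', 'cat', 'fox', 'lake', 'leaf', 'mat', 'rat', 'run', 'sat', 'sun']
Document terms: ['bird', 'fox', 'mat', 'moon', 'owl', 'red', 'rock', 'sat', 'sky']
Common terms: ['fox', 'mat', 'sat']
Overlap count = 3

3


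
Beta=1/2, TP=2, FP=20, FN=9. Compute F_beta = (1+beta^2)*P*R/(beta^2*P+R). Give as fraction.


P = TP/(TP+FP) = 2/22 = 1/11
R = TP/(TP+FN) = 2/11 = 2/11
beta^2 = 1/2^2 = 1/4
(1 + beta^2) = 5/4
Numerator = (1+beta^2)*P*R = 5/242
Denominator = beta^2*P + R = 1/44 + 2/11 = 9/44
F_beta = 10/99

10/99


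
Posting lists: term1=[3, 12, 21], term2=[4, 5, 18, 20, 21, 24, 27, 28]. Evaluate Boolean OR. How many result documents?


Boolean OR: find union of posting lists
term1 docs: [3, 12, 21]
term2 docs: [4, 5, 18, 20, 21, 24, 27, 28]
Union: [3, 4, 5, 12, 18, 20, 21, 24, 27, 28]
|union| = 10

10


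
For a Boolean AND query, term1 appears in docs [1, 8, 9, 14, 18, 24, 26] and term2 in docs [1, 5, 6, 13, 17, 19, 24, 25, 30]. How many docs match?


Boolean AND: find intersection of posting lists
term1 docs: [1, 8, 9, 14, 18, 24, 26]
term2 docs: [1, 5, 6, 13, 17, 19, 24, 25, 30]
Intersection: [1, 24]
|intersection| = 2

2


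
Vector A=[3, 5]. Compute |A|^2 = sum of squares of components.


|A|^2 = sum of squared components
A[0]^2 = 3^2 = 9
A[1]^2 = 5^2 = 25
Sum = 9 + 25 = 34

34


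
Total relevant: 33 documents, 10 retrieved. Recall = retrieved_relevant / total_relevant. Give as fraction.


Recall = retrieved_relevant / total_relevant
= 10 / 33
= 10 / (10 + 23)
= 10/33

10/33


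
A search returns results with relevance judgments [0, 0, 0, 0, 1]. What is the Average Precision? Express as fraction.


Computing P@k for each relevant position:
Position 1: not relevant
Position 2: not relevant
Position 3: not relevant
Position 4: not relevant
Position 5: relevant, P@5 = 1/5 = 1/5
Sum of P@k = 1/5 = 1/5
AP = 1/5 / 1 = 1/5

1/5


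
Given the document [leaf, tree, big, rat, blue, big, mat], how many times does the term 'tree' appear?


Document has 7 words
Scanning for 'tree':
Found at positions: [1]
Count = 1

1


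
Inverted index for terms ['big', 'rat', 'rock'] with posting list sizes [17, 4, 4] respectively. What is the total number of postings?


Summing posting list sizes:
'big': 17 postings
'rat': 4 postings
'rock': 4 postings
Total = 17 + 4 + 4 = 25

25


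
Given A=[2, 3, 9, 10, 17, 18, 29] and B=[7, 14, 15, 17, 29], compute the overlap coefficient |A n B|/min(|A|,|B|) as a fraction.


A intersect B = [17, 29]
|A intersect B| = 2
min(|A|, |B|) = min(7, 5) = 5
Overlap = 2 / 5 = 2/5

2/5


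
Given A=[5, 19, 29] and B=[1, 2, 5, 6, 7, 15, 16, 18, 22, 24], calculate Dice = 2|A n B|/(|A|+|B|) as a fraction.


A intersect B = [5]
|A intersect B| = 1
|A| = 3, |B| = 10
Dice = 2*1 / (3+10)
= 2 / 13 = 2/13

2/13


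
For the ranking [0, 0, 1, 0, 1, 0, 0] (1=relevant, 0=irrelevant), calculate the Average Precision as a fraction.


Computing P@k for each relevant position:
Position 1: not relevant
Position 2: not relevant
Position 3: relevant, P@3 = 1/3 = 1/3
Position 4: not relevant
Position 5: relevant, P@5 = 2/5 = 2/5
Position 6: not relevant
Position 7: not relevant
Sum of P@k = 1/3 + 2/5 = 11/15
AP = 11/15 / 2 = 11/30

11/30


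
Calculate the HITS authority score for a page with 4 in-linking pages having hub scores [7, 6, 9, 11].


Authority = sum of hub scores of in-linkers
In-link 1: hub score = 7
In-link 2: hub score = 6
In-link 3: hub score = 9
In-link 4: hub score = 11
Authority = 7 + 6 + 9 + 11 = 33

33


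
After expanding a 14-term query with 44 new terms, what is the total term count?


Original terms: 14
Expansion terms: 44
Total = 14 + 44 = 58

58


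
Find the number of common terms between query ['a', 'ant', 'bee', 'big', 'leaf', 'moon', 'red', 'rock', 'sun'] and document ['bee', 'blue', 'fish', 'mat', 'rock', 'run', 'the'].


Query terms: ['a', 'ant', 'bee', 'big', 'leaf', 'moon', 'red', 'rock', 'sun']
Document terms: ['bee', 'blue', 'fish', 'mat', 'rock', 'run', 'the']
Common terms: ['bee', 'rock']
Overlap count = 2

2


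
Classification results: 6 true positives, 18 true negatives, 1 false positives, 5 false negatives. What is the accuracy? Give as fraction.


Accuracy = (TP + TN) / (TP + TN + FP + FN)
TP + TN = 6 + 18 = 24
Total = 6 + 18 + 1 + 5 = 30
Accuracy = 24 / 30 = 4/5

4/5


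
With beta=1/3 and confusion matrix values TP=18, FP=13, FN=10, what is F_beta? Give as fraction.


P = TP/(TP+FP) = 18/31 = 18/31
R = TP/(TP+FN) = 18/28 = 9/14
beta^2 = 1/3^2 = 1/9
(1 + beta^2) = 10/9
Numerator = (1+beta^2)*P*R = 90/217
Denominator = beta^2*P + R = 2/31 + 9/14 = 307/434
F_beta = 180/307

180/307


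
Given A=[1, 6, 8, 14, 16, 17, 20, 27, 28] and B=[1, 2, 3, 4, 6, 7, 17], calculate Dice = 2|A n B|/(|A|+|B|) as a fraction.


A intersect B = [1, 6, 17]
|A intersect B| = 3
|A| = 9, |B| = 7
Dice = 2*3 / (9+7)
= 6 / 16 = 3/8

3/8


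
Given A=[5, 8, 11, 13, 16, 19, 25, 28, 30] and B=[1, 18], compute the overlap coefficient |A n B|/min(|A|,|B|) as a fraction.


A intersect B = []
|A intersect B| = 0
min(|A|, |B|) = min(9, 2) = 2
Overlap = 0 / 2 = 0

0


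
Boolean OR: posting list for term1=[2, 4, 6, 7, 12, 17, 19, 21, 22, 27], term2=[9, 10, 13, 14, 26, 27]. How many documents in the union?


Boolean OR: find union of posting lists
term1 docs: [2, 4, 6, 7, 12, 17, 19, 21, 22, 27]
term2 docs: [9, 10, 13, 14, 26, 27]
Union: [2, 4, 6, 7, 9, 10, 12, 13, 14, 17, 19, 21, 22, 26, 27]
|union| = 15

15


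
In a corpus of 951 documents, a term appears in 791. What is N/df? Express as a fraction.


IDF ratio = N / df
= 951 / 791
= 951/791

951/791


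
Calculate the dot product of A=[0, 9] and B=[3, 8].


Dot product = sum of element-wise products
A[0]*B[0] = 0*3 = 0
A[1]*B[1] = 9*8 = 72
Sum = 0 + 72 = 72

72


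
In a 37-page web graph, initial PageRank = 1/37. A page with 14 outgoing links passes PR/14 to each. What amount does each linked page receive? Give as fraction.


Initial PR = 1/37 = 1/37
Outlinks = 14
Contribution per link = PR / outlinks
= 1/37 / 14
= 1/518

1/518


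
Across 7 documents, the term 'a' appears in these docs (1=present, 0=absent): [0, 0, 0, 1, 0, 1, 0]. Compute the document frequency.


Checking each document for 'a':
Doc 1: absent
Doc 2: absent
Doc 3: absent
Doc 4: present
Doc 5: absent
Doc 6: present
Doc 7: absent
df = sum of presences = 0 + 0 + 0 + 1 + 0 + 1 + 0 = 2

2


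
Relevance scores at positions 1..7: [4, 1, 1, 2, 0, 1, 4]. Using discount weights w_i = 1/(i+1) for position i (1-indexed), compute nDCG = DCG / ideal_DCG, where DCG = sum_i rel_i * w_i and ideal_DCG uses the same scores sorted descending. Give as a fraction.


Position discount weights w_i = 1/(i+1) for i=1..7:
Weights = [1/2, 1/3, 1/4, 1/5, 1/6, 1/7, 1/8]
Actual relevance: [4, 1, 1, 2, 0, 1, 4]
DCG = 4/2 + 1/3 + 1/4 + 2/5 + 0/6 + 1/7 + 4/8 = 1523/420
Ideal relevance (sorted desc): [4, 4, 2, 1, 1, 1, 0]
Ideal DCG = 4/2 + 4/3 + 2/4 + 1/5 + 1/6 + 1/7 + 0/8 = 152/35
nDCG = DCG / ideal_DCG = 1523/420 / 152/35 = 1523/1824

1523/1824


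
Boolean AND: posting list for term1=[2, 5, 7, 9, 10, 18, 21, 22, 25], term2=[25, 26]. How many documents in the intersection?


Boolean AND: find intersection of posting lists
term1 docs: [2, 5, 7, 9, 10, 18, 21, 22, 25]
term2 docs: [25, 26]
Intersection: [25]
|intersection| = 1

1


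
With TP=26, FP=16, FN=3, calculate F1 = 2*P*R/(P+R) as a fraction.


F1 = 2 * P * R / (P + R)
P = TP/(TP+FP) = 26/42 = 13/21
R = TP/(TP+FN) = 26/29 = 26/29
2 * P * R = 2 * 13/21 * 26/29 = 676/609
P + R = 13/21 + 26/29 = 923/609
F1 = 676/609 / 923/609 = 52/71

52/71


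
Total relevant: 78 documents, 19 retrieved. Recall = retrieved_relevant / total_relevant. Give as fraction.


Recall = retrieved_relevant / total_relevant
= 19 / 78
= 19 / (19 + 59)
= 19/78

19/78


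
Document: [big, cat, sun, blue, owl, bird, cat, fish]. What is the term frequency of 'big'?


Document has 8 words
Scanning for 'big':
Found at positions: [0]
Count = 1

1


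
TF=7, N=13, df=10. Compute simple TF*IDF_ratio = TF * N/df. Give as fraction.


TF * (N/df)
= 7 * (13/10)
= 7 * 13/10
= 91/10

91/10


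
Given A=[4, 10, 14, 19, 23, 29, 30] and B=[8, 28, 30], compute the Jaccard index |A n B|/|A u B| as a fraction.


A intersect B = [30]
|A intersect B| = 1
A union B = [4, 8, 10, 14, 19, 23, 28, 29, 30]
|A union B| = 9
Jaccard = 1/9 = 1/9

1/9


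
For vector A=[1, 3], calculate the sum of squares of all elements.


|A|^2 = sum of squared components
A[0]^2 = 1^2 = 1
A[1]^2 = 3^2 = 9
Sum = 1 + 9 = 10

10


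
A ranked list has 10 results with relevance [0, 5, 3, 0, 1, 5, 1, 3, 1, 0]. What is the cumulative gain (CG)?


Cumulative Gain = sum of relevance scores
Position 1: rel=0, running sum=0
Position 2: rel=5, running sum=5
Position 3: rel=3, running sum=8
Position 4: rel=0, running sum=8
Position 5: rel=1, running sum=9
Position 6: rel=5, running sum=14
Position 7: rel=1, running sum=15
Position 8: rel=3, running sum=18
Position 9: rel=1, running sum=19
Position 10: rel=0, running sum=19
CG = 19

19


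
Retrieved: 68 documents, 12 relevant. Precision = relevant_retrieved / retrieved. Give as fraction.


Precision = relevant_retrieved / total_retrieved
= 12 / 68
= 12 / (12 + 56)
= 3/17

3/17


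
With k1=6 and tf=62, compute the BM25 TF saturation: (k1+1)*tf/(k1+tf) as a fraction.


BM25 TF component = (k1+1)*tf / (k1+tf)
k1 = 6, tf = 62
Numerator = (6+1)*62 = 434
Denominator = 6 + 62 = 68
= 434/68 = 217/34

217/34


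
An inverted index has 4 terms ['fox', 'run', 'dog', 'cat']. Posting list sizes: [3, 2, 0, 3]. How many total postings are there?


Summing posting list sizes:
'fox': 3 postings
'run': 2 postings
'dog': 0 postings
'cat': 3 postings
Total = 3 + 2 + 0 + 3 = 8

8


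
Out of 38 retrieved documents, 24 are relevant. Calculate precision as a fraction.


Precision = relevant_retrieved / total_retrieved
= 24 / 38
= 24 / (24 + 14)
= 12/19

12/19


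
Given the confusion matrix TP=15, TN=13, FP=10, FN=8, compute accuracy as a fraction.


Accuracy = (TP + TN) / (TP + TN + FP + FN)
TP + TN = 15 + 13 = 28
Total = 15 + 13 + 10 + 8 = 46
Accuracy = 28 / 46 = 14/23

14/23


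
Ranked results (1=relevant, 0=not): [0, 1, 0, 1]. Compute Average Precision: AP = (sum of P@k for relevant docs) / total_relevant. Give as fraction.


Computing P@k for each relevant position:
Position 1: not relevant
Position 2: relevant, P@2 = 1/2 = 1/2
Position 3: not relevant
Position 4: relevant, P@4 = 2/4 = 1/2
Sum of P@k = 1/2 + 1/2 = 1
AP = 1 / 2 = 1/2

1/2


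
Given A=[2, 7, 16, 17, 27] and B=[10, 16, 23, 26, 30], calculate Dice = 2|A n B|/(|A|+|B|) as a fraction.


A intersect B = [16]
|A intersect B| = 1
|A| = 5, |B| = 5
Dice = 2*1 / (5+5)
= 2 / 10 = 1/5

1/5


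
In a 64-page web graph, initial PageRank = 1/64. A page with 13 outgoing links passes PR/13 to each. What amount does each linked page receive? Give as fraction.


Initial PR = 1/64 = 1/64
Outlinks = 13
Contribution per link = PR / outlinks
= 1/64 / 13
= 1/832

1/832


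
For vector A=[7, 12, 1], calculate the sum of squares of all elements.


|A|^2 = sum of squared components
A[0]^2 = 7^2 = 49
A[1]^2 = 12^2 = 144
A[2]^2 = 1^2 = 1
Sum = 49 + 144 + 1 = 194

194


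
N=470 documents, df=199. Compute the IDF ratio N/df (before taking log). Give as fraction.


IDF ratio = N / df
= 470 / 199
= 470/199

470/199


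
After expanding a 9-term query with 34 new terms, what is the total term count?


Original terms: 9
Expansion terms: 34
Total = 9 + 34 = 43

43


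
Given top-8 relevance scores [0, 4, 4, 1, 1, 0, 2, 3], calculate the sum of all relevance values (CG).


Cumulative Gain = sum of relevance scores
Position 1: rel=0, running sum=0
Position 2: rel=4, running sum=4
Position 3: rel=4, running sum=8
Position 4: rel=1, running sum=9
Position 5: rel=1, running sum=10
Position 6: rel=0, running sum=10
Position 7: rel=2, running sum=12
Position 8: rel=3, running sum=15
CG = 15

15


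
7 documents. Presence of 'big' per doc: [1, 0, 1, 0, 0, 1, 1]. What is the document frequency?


Checking each document for 'big':
Doc 1: present
Doc 2: absent
Doc 3: present
Doc 4: absent
Doc 5: absent
Doc 6: present
Doc 7: present
df = sum of presences = 1 + 0 + 1 + 0 + 0 + 1 + 1 = 4

4


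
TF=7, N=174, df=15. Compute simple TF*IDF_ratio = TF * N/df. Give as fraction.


TF * (N/df)
= 7 * (174/15)
= 7 * 58/5
= 406/5

406/5


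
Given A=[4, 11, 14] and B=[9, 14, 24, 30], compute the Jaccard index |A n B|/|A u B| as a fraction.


A intersect B = [14]
|A intersect B| = 1
A union B = [4, 9, 11, 14, 24, 30]
|A union B| = 6
Jaccard = 1/6 = 1/6

1/6


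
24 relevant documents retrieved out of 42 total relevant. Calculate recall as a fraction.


Recall = retrieved_relevant / total_relevant
= 24 / 42
= 24 / (24 + 18)
= 4/7

4/7


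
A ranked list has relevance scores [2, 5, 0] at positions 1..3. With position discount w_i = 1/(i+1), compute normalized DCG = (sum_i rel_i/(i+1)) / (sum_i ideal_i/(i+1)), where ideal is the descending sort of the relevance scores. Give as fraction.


Position discount weights w_i = 1/(i+1) for i=1..3:
Weights = [1/2, 1/3, 1/4]
Actual relevance: [2, 5, 0]
DCG = 2/2 + 5/3 + 0/4 = 8/3
Ideal relevance (sorted desc): [5, 2, 0]
Ideal DCG = 5/2 + 2/3 + 0/4 = 19/6
nDCG = DCG / ideal_DCG = 8/3 / 19/6 = 16/19

16/19


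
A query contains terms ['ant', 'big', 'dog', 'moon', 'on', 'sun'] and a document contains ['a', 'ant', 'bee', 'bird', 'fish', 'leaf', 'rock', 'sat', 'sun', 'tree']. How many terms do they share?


Query terms: ['ant', 'big', 'dog', 'moon', 'on', 'sun']
Document terms: ['a', 'ant', 'bee', 'bird', 'fish', 'leaf', 'rock', 'sat', 'sun', 'tree']
Common terms: ['ant', 'sun']
Overlap count = 2

2


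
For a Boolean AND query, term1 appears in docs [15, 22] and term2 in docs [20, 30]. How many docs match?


Boolean AND: find intersection of posting lists
term1 docs: [15, 22]
term2 docs: [20, 30]
Intersection: []
|intersection| = 0

0


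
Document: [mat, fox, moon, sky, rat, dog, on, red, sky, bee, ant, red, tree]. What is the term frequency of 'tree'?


Document has 13 words
Scanning for 'tree':
Found at positions: [12]
Count = 1

1


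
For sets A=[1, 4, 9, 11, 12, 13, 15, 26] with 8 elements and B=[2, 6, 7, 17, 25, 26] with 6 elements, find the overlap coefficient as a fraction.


A intersect B = [26]
|A intersect B| = 1
min(|A|, |B|) = min(8, 6) = 6
Overlap = 1 / 6 = 1/6

1/6


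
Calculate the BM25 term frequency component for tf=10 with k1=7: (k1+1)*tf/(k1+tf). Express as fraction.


BM25 TF component = (k1+1)*tf / (k1+tf)
k1 = 7, tf = 10
Numerator = (7+1)*10 = 80
Denominator = 7 + 10 = 17
= 80/17 = 80/17

80/17


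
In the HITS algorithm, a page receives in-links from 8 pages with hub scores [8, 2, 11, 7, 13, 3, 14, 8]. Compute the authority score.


Authority = sum of hub scores of in-linkers
In-link 1: hub score = 8
In-link 2: hub score = 2
In-link 3: hub score = 11
In-link 4: hub score = 7
In-link 5: hub score = 13
In-link 6: hub score = 3
In-link 7: hub score = 14
In-link 8: hub score = 8
Authority = 8 + 2 + 11 + 7 + 13 + 3 + 14 + 8 = 66

66


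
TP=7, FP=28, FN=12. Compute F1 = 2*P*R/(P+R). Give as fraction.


F1 = 2 * P * R / (P + R)
P = TP/(TP+FP) = 7/35 = 1/5
R = TP/(TP+FN) = 7/19 = 7/19
2 * P * R = 2 * 1/5 * 7/19 = 14/95
P + R = 1/5 + 7/19 = 54/95
F1 = 14/95 / 54/95 = 7/27

7/27


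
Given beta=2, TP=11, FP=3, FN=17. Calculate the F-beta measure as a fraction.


P = TP/(TP+FP) = 11/14 = 11/14
R = TP/(TP+FN) = 11/28 = 11/28
beta^2 = 2^2 = 4
(1 + beta^2) = 5
Numerator = (1+beta^2)*P*R = 605/392
Denominator = beta^2*P + R = 22/7 + 11/28 = 99/28
F_beta = 55/126

55/126


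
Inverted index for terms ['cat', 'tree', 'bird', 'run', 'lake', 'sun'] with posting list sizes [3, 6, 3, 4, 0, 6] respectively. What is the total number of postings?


Summing posting list sizes:
'cat': 3 postings
'tree': 6 postings
'bird': 3 postings
'run': 4 postings
'lake': 0 postings
'sun': 6 postings
Total = 3 + 6 + 3 + 4 + 0 + 6 = 22

22


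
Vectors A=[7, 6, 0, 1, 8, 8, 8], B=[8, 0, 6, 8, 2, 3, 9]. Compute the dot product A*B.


Dot product = sum of element-wise products
A[0]*B[0] = 7*8 = 56
A[1]*B[1] = 6*0 = 0
A[2]*B[2] = 0*6 = 0
A[3]*B[3] = 1*8 = 8
A[4]*B[4] = 8*2 = 16
A[5]*B[5] = 8*3 = 24
A[6]*B[6] = 8*9 = 72
Sum = 56 + 0 + 0 + 8 + 16 + 24 + 72 = 176

176


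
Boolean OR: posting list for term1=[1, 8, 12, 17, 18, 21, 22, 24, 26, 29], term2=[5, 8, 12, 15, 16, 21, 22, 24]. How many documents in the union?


Boolean OR: find union of posting lists
term1 docs: [1, 8, 12, 17, 18, 21, 22, 24, 26, 29]
term2 docs: [5, 8, 12, 15, 16, 21, 22, 24]
Union: [1, 5, 8, 12, 15, 16, 17, 18, 21, 22, 24, 26, 29]
|union| = 13

13


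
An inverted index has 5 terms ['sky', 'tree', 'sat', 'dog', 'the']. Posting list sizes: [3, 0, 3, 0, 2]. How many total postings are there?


Summing posting list sizes:
'sky': 3 postings
'tree': 0 postings
'sat': 3 postings
'dog': 0 postings
'the': 2 postings
Total = 3 + 0 + 3 + 0 + 2 = 8

8


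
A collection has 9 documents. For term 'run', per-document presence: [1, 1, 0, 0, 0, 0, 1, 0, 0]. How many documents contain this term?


Checking each document for 'run':
Doc 1: present
Doc 2: present
Doc 3: absent
Doc 4: absent
Doc 5: absent
Doc 6: absent
Doc 7: present
Doc 8: absent
Doc 9: absent
df = sum of presences = 1 + 1 + 0 + 0 + 0 + 0 + 1 + 0 + 0 = 3

3


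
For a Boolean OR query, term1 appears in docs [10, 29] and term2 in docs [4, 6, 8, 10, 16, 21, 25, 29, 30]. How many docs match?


Boolean OR: find union of posting lists
term1 docs: [10, 29]
term2 docs: [4, 6, 8, 10, 16, 21, 25, 29, 30]
Union: [4, 6, 8, 10, 16, 21, 25, 29, 30]
|union| = 9

9


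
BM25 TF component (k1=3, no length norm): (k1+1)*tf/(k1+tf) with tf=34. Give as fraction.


BM25 TF component = (k1+1)*tf / (k1+tf)
k1 = 3, tf = 34
Numerator = (3+1)*34 = 136
Denominator = 3 + 34 = 37
= 136/37 = 136/37

136/37


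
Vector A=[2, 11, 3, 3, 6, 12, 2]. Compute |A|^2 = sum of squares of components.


|A|^2 = sum of squared components
A[0]^2 = 2^2 = 4
A[1]^2 = 11^2 = 121
A[2]^2 = 3^2 = 9
A[3]^2 = 3^2 = 9
A[4]^2 = 6^2 = 36
A[5]^2 = 12^2 = 144
A[6]^2 = 2^2 = 4
Sum = 4 + 121 + 9 + 9 + 36 + 144 + 4 = 327

327


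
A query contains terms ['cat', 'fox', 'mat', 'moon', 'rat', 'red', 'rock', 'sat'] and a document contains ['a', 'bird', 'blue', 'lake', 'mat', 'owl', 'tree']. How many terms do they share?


Query terms: ['cat', 'fox', 'mat', 'moon', 'rat', 'red', 'rock', 'sat']
Document terms: ['a', 'bird', 'blue', 'lake', 'mat', 'owl', 'tree']
Common terms: ['mat']
Overlap count = 1

1


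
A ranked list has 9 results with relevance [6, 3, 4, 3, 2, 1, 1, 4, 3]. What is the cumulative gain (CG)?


Cumulative Gain = sum of relevance scores
Position 1: rel=6, running sum=6
Position 2: rel=3, running sum=9
Position 3: rel=4, running sum=13
Position 4: rel=3, running sum=16
Position 5: rel=2, running sum=18
Position 6: rel=1, running sum=19
Position 7: rel=1, running sum=20
Position 8: rel=4, running sum=24
Position 9: rel=3, running sum=27
CG = 27

27


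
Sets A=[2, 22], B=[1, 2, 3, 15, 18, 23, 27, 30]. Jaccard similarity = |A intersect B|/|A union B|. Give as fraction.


A intersect B = [2]
|A intersect B| = 1
A union B = [1, 2, 3, 15, 18, 22, 23, 27, 30]
|A union B| = 9
Jaccard = 1/9 = 1/9

1/9


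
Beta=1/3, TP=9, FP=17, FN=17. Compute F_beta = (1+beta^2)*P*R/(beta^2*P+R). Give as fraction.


P = TP/(TP+FP) = 9/26 = 9/26
R = TP/(TP+FN) = 9/26 = 9/26
beta^2 = 1/3^2 = 1/9
(1 + beta^2) = 10/9
Numerator = (1+beta^2)*P*R = 45/338
Denominator = beta^2*P + R = 1/26 + 9/26 = 5/13
F_beta = 9/26

9/26


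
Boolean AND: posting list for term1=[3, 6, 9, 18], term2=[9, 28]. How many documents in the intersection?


Boolean AND: find intersection of posting lists
term1 docs: [3, 6, 9, 18]
term2 docs: [9, 28]
Intersection: [9]
|intersection| = 1

1


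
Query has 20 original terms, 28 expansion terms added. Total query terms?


Original terms: 20
Expansion terms: 28
Total = 20 + 28 = 48

48


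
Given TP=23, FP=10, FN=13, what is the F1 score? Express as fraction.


F1 = 2 * P * R / (P + R)
P = TP/(TP+FP) = 23/33 = 23/33
R = TP/(TP+FN) = 23/36 = 23/36
2 * P * R = 2 * 23/33 * 23/36 = 529/594
P + R = 23/33 + 23/36 = 529/396
F1 = 529/594 / 529/396 = 2/3

2/3


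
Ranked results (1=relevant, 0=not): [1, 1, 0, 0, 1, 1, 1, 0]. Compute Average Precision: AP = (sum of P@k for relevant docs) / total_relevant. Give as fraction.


Computing P@k for each relevant position:
Position 1: relevant, P@1 = 1/1 = 1
Position 2: relevant, P@2 = 2/2 = 1
Position 3: not relevant
Position 4: not relevant
Position 5: relevant, P@5 = 3/5 = 3/5
Position 6: relevant, P@6 = 4/6 = 2/3
Position 7: relevant, P@7 = 5/7 = 5/7
Position 8: not relevant
Sum of P@k = 1 + 1 + 3/5 + 2/3 + 5/7 = 418/105
AP = 418/105 / 5 = 418/525

418/525


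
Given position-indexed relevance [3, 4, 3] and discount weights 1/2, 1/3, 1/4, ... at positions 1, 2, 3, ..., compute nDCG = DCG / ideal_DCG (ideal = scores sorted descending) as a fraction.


Position discount weights w_i = 1/(i+1) for i=1..3:
Weights = [1/2, 1/3, 1/4]
Actual relevance: [3, 4, 3]
DCG = 3/2 + 4/3 + 3/4 = 43/12
Ideal relevance (sorted desc): [4, 3, 3]
Ideal DCG = 4/2 + 3/3 + 3/4 = 15/4
nDCG = DCG / ideal_DCG = 43/12 / 15/4 = 43/45

43/45


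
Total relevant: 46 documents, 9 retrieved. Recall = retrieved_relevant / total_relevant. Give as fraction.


Recall = retrieved_relevant / total_relevant
= 9 / 46
= 9 / (9 + 37)
= 9/46

9/46


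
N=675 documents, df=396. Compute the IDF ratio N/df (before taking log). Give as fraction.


IDF ratio = N / df
= 675 / 396
= 75/44

75/44


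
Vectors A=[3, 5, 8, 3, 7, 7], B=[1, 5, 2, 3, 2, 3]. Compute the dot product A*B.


Dot product = sum of element-wise products
A[0]*B[0] = 3*1 = 3
A[1]*B[1] = 5*5 = 25
A[2]*B[2] = 8*2 = 16
A[3]*B[3] = 3*3 = 9
A[4]*B[4] = 7*2 = 14
A[5]*B[5] = 7*3 = 21
Sum = 3 + 25 + 16 + 9 + 14 + 21 = 88

88


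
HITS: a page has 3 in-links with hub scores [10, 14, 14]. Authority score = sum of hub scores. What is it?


Authority = sum of hub scores of in-linkers
In-link 1: hub score = 10
In-link 2: hub score = 14
In-link 3: hub score = 14
Authority = 10 + 14 + 14 = 38

38


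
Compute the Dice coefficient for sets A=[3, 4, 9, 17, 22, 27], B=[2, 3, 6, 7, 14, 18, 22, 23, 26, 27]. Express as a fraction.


A intersect B = [3, 22, 27]
|A intersect B| = 3
|A| = 6, |B| = 10
Dice = 2*3 / (6+10)
= 6 / 16 = 3/8

3/8


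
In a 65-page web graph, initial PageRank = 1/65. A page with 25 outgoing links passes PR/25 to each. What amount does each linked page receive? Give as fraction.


Initial PR = 1/65 = 1/65
Outlinks = 25
Contribution per link = PR / outlinks
= 1/65 / 25
= 1/1625

1/1625


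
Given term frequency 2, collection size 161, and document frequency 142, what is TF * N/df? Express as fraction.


TF * (N/df)
= 2 * (161/142)
= 2 * 161/142
= 161/71

161/71


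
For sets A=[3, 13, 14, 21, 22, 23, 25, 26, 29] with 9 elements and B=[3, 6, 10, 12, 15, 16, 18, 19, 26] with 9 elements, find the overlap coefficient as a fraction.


A intersect B = [3, 26]
|A intersect B| = 2
min(|A|, |B|) = min(9, 9) = 9
Overlap = 2 / 9 = 2/9

2/9


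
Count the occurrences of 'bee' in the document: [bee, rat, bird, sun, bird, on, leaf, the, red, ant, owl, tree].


Document has 12 words
Scanning for 'bee':
Found at positions: [0]
Count = 1

1


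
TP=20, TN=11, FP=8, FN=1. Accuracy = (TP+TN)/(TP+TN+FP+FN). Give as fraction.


Accuracy = (TP + TN) / (TP + TN + FP + FN)
TP + TN = 20 + 11 = 31
Total = 20 + 11 + 8 + 1 = 40
Accuracy = 31 / 40 = 31/40

31/40


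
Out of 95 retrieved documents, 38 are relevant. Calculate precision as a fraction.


Precision = relevant_retrieved / total_retrieved
= 38 / 95
= 38 / (38 + 57)
= 2/5

2/5


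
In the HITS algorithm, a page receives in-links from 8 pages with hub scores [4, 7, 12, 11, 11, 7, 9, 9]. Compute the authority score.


Authority = sum of hub scores of in-linkers
In-link 1: hub score = 4
In-link 2: hub score = 7
In-link 3: hub score = 12
In-link 4: hub score = 11
In-link 5: hub score = 11
In-link 6: hub score = 7
In-link 7: hub score = 9
In-link 8: hub score = 9
Authority = 4 + 7 + 12 + 11 + 11 + 7 + 9 + 9 = 70

70


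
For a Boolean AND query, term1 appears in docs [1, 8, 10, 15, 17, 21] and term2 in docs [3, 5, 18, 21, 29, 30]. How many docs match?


Boolean AND: find intersection of posting lists
term1 docs: [1, 8, 10, 15, 17, 21]
term2 docs: [3, 5, 18, 21, 29, 30]
Intersection: [21]
|intersection| = 1

1


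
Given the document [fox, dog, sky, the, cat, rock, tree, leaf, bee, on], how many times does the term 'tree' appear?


Document has 10 words
Scanning for 'tree':
Found at positions: [6]
Count = 1

1


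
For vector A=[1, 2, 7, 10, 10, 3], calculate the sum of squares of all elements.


|A|^2 = sum of squared components
A[0]^2 = 1^2 = 1
A[1]^2 = 2^2 = 4
A[2]^2 = 7^2 = 49
A[3]^2 = 10^2 = 100
A[4]^2 = 10^2 = 100
A[5]^2 = 3^2 = 9
Sum = 1 + 4 + 49 + 100 + 100 + 9 = 263

263


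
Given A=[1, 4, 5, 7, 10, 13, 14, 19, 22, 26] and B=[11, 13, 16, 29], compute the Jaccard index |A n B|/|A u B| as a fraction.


A intersect B = [13]
|A intersect B| = 1
A union B = [1, 4, 5, 7, 10, 11, 13, 14, 16, 19, 22, 26, 29]
|A union B| = 13
Jaccard = 1/13 = 1/13

1/13


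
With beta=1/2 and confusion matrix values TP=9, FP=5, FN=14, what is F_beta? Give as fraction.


P = TP/(TP+FP) = 9/14 = 9/14
R = TP/(TP+FN) = 9/23 = 9/23
beta^2 = 1/2^2 = 1/4
(1 + beta^2) = 5/4
Numerator = (1+beta^2)*P*R = 405/1288
Denominator = beta^2*P + R = 9/56 + 9/23 = 711/1288
F_beta = 45/79

45/79


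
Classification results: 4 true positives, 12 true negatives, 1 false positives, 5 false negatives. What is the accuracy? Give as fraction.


Accuracy = (TP + TN) / (TP + TN + FP + FN)
TP + TN = 4 + 12 = 16
Total = 4 + 12 + 1 + 5 = 22
Accuracy = 16 / 22 = 8/11

8/11


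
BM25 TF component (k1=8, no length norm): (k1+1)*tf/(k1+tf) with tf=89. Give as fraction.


BM25 TF component = (k1+1)*tf / (k1+tf)
k1 = 8, tf = 89
Numerator = (8+1)*89 = 801
Denominator = 8 + 89 = 97
= 801/97 = 801/97

801/97


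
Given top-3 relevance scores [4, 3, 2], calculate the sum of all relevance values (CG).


Cumulative Gain = sum of relevance scores
Position 1: rel=4, running sum=4
Position 2: rel=3, running sum=7
Position 3: rel=2, running sum=9
CG = 9

9


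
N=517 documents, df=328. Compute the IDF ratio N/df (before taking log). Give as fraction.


IDF ratio = N / df
= 517 / 328
= 517/328

517/328


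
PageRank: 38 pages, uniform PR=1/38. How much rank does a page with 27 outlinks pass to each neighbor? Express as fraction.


Initial PR = 1/38 = 1/38
Outlinks = 27
Contribution per link = PR / outlinks
= 1/38 / 27
= 1/1026

1/1026


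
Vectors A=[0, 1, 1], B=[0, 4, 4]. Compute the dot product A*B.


Dot product = sum of element-wise products
A[0]*B[0] = 0*0 = 0
A[1]*B[1] = 1*4 = 4
A[2]*B[2] = 1*4 = 4
Sum = 0 + 4 + 4 = 8

8


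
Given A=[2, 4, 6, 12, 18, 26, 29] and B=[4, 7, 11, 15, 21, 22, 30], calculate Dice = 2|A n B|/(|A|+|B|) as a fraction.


A intersect B = [4]
|A intersect B| = 1
|A| = 7, |B| = 7
Dice = 2*1 / (7+7)
= 2 / 14 = 1/7

1/7


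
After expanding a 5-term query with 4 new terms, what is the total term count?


Original terms: 5
Expansion terms: 4
Total = 5 + 4 = 9

9


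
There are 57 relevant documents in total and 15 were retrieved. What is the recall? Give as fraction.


Recall = retrieved_relevant / total_relevant
= 15 / 57
= 15 / (15 + 42)
= 5/19

5/19


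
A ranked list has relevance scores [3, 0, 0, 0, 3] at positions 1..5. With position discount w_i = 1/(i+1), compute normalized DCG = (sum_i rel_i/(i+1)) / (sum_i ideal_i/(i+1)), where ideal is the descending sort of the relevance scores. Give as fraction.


Position discount weights w_i = 1/(i+1) for i=1..5:
Weights = [1/2, 1/3, 1/4, 1/5, 1/6]
Actual relevance: [3, 0, 0, 0, 3]
DCG = 3/2 + 0/3 + 0/4 + 0/5 + 3/6 = 2
Ideal relevance (sorted desc): [3, 3, 0, 0, 0]
Ideal DCG = 3/2 + 3/3 + 0/4 + 0/5 + 0/6 = 5/2
nDCG = DCG / ideal_DCG = 2 / 5/2 = 4/5

4/5


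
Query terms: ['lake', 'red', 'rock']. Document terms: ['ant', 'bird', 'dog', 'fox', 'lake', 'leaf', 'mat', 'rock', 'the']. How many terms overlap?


Query terms: ['lake', 'red', 'rock']
Document terms: ['ant', 'bird', 'dog', 'fox', 'lake', 'leaf', 'mat', 'rock', 'the']
Common terms: ['lake', 'rock']
Overlap count = 2

2


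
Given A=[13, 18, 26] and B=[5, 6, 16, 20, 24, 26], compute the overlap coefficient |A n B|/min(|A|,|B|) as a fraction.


A intersect B = [26]
|A intersect B| = 1
min(|A|, |B|) = min(3, 6) = 3
Overlap = 1 / 3 = 1/3

1/3


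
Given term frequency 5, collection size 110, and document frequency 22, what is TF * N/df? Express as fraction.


TF * (N/df)
= 5 * (110/22)
= 5 * 5
= 25

25


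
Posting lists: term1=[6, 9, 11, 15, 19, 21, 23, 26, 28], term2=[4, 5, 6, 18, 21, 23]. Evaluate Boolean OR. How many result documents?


Boolean OR: find union of posting lists
term1 docs: [6, 9, 11, 15, 19, 21, 23, 26, 28]
term2 docs: [4, 5, 6, 18, 21, 23]
Union: [4, 5, 6, 9, 11, 15, 18, 19, 21, 23, 26, 28]
|union| = 12

12


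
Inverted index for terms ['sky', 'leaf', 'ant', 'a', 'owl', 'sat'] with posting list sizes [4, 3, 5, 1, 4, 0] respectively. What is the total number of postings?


Summing posting list sizes:
'sky': 4 postings
'leaf': 3 postings
'ant': 5 postings
'a': 1 postings
'owl': 4 postings
'sat': 0 postings
Total = 4 + 3 + 5 + 1 + 4 + 0 = 17

17


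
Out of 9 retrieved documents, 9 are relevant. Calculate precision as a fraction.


Precision = relevant_retrieved / total_retrieved
= 9 / 9
= 9 / (9 + 0)
= 1

1


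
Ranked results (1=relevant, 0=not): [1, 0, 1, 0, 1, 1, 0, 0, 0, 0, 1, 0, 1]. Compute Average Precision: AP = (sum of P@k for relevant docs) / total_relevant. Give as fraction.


Computing P@k for each relevant position:
Position 1: relevant, P@1 = 1/1 = 1
Position 2: not relevant
Position 3: relevant, P@3 = 2/3 = 2/3
Position 4: not relevant
Position 5: relevant, P@5 = 3/5 = 3/5
Position 6: relevant, P@6 = 4/6 = 2/3
Position 7: not relevant
Position 8: not relevant
Position 9: not relevant
Position 10: not relevant
Position 11: relevant, P@11 = 5/11 = 5/11
Position 12: not relevant
Position 13: relevant, P@13 = 6/13 = 6/13
Sum of P@k = 1 + 2/3 + 3/5 + 2/3 + 5/11 + 6/13 = 8257/2145
AP = 8257/2145 / 6 = 8257/12870

8257/12870


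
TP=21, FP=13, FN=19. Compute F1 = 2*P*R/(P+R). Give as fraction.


F1 = 2 * P * R / (P + R)
P = TP/(TP+FP) = 21/34 = 21/34
R = TP/(TP+FN) = 21/40 = 21/40
2 * P * R = 2 * 21/34 * 21/40 = 441/680
P + R = 21/34 + 21/40 = 777/680
F1 = 441/680 / 777/680 = 21/37

21/37


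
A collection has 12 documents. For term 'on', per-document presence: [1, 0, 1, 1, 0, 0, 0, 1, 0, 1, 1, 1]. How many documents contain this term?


Checking each document for 'on':
Doc 1: present
Doc 2: absent
Doc 3: present
Doc 4: present
Doc 5: absent
Doc 6: absent
Doc 7: absent
Doc 8: present
Doc 9: absent
Doc 10: present
Doc 11: present
Doc 12: present
df = sum of presences = 1 + 0 + 1 + 1 + 0 + 0 + 0 + 1 + 0 + 1 + 1 + 1 = 7

7
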